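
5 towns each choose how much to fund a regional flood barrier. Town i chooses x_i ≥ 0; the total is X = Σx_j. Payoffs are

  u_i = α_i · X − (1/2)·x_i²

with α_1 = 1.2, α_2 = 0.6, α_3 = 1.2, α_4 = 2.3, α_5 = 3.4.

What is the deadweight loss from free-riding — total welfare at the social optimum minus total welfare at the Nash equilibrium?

Town i's FOC: ∂u_i/∂x_i = α_i − x_i = 0, so x_i* = α_i.
NE contributions = (1.2, 0.6, 1.2, 2.3, 3.4); X = 8.7.
W^NE = (Σα)·X − ½Σα_i² = 8.7² − ½·20.09 = 65.645.
Planner sets x_i = Σα_j = 8.7 for every i, so X^SO = 5·8.7 = 43.5.
W^SO = (Σα)·X^SO − ½·5·(Σα)² = (5/2)·8.7² = 189.225.
Deadweight loss = W^SO − W^NE = 123.58.

123.58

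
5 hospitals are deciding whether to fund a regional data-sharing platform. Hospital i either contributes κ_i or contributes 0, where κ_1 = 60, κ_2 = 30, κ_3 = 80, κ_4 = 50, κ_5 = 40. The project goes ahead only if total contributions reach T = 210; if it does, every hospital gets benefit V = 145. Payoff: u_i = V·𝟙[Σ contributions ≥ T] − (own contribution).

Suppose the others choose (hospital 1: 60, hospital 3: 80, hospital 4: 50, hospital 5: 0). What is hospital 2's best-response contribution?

30

Others' total = 190. Contributing 30 brings total to 220 ≥ 210: gain V − κ_2 = 115.
Best response: 30.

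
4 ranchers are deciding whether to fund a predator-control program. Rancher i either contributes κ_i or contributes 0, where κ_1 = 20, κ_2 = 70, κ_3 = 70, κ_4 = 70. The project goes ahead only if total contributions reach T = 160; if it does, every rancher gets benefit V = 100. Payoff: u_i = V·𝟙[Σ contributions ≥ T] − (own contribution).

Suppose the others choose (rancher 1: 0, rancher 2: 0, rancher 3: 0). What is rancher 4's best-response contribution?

Others' total = 0. Even contributing 70 gives 70 < 160: no benefit either way.
Best response: 0.

0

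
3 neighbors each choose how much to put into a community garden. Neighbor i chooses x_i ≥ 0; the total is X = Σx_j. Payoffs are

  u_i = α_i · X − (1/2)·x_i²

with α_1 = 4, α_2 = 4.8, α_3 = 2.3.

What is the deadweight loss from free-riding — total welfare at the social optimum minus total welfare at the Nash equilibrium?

Neighbor i's FOC: ∂u_i/∂x_i = α_i − x_i = 0, so x_i* = α_i.
NE contributions = (4, 4.8, 2.3); X = 11.1.
W^NE = (Σα)·X − ½Σα_i² = 11.1² − ½·44.33 = 101.045.
Planner sets x_i = Σα_j = 11.1 for every i, so X^SO = 3·11.1 = 33.3.
W^SO = (Σα)·X^SO − ½·3·(Σα)² = (3/2)·11.1² = 184.815.
Deadweight loss = W^SO − W^NE = 83.77.

83.77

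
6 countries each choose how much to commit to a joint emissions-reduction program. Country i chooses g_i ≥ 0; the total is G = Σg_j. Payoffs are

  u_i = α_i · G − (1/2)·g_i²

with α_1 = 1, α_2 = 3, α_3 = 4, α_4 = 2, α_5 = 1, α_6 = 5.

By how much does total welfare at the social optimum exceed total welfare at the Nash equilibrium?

Country i's FOC: ∂u_i/∂g_i = α_i − g_i = 0, so g_i* = α_i.
NE contributions = (1, 3, 4, 2, 1, 5); G = 16.
W^NE = (Σα)·G − ½Σα_i² = 16² − ½·56 = 228.
Planner sets g_i = Σα_j = 16 for every i, so G^SO = 6·16 = 96.
W^SO = (Σα)·G^SO − ½·6·(Σα)² = (6/2)·16² = 768.
Deadweight loss = W^SO − W^NE = 540.

540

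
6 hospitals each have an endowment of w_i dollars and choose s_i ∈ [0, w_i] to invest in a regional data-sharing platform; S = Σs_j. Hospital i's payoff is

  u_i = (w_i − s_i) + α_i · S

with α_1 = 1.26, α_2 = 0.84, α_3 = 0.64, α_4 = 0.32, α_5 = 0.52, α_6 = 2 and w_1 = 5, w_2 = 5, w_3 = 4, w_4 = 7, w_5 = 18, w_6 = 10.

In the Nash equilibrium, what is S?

15

∂u_i/∂s_i = α_i − 1, so hospital i contributes w_i if α_i > 1, else 0.
α_i > 1 for i ∈ {1, 6}; NE contributions (5, 0, 0, 0, 0, 10), S = 15.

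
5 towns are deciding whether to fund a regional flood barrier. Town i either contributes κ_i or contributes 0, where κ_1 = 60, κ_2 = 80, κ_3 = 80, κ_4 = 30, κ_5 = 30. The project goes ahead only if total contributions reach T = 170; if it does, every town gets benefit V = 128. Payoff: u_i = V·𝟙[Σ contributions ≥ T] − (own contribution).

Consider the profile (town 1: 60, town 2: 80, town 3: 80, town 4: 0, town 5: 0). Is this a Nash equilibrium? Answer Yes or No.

Total = 220 ≥ 170: provided.
Town 1 (pledges 60, payoff 68): dropping to 0 → total 160, payoff 0. No gain.
Town 2 (pledges 80, payoff 48): dropping to 0 → total 140, payoff 0. No gain.
Town 3 (pledges 80, payoff 48): dropping to 0 → total 140, payoff 0. No gain.
Town 4 (pledges 0, payoff 128): pledging 30 → total 250, payoff 98. No gain.
Town 5 (pledges 0, payoff 128): pledging 30 → total 250, payoff 98. No gain.

Yes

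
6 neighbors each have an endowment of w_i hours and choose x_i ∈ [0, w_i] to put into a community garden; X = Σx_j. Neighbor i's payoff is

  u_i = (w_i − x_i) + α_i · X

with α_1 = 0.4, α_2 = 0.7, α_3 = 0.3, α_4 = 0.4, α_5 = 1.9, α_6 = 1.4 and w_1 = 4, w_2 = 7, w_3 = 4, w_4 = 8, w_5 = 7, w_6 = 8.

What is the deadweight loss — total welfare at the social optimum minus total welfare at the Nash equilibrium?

∂u_i/∂x_i = α_i − 1, so neighbor i contributes w_i if α_i > 1, else 0.
α_i > 1 for i ∈ {5, 6}; NE contributions (0, 0, 0, 0, 7, 8), X = 15.
W^NE = Σw_i − X^NE + (Σα_i)·X^NE = 38 + 4.1·15 = 99.5.
Planner: ∂(Σu_j)/∂x_i = Σα_j − 1 = 4.1 > 0, so everyone contributes w_i; X^SO = 38, W^SO = 38 + 4.1·38 = 193.8.
Deadweight loss = 94.3.

94.3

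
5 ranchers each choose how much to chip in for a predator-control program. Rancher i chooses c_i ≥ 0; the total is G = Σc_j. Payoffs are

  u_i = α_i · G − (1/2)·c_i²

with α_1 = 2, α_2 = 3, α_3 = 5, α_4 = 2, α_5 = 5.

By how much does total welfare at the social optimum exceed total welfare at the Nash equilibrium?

Rancher i's FOC: ∂u_i/∂c_i = α_i − c_i = 0, so c_i* = α_i.
NE contributions = (2, 3, 5, 2, 5); G = 17.
W^NE = (Σα)·G − ½Σα_i² = 17² − ½·67 = 255.5.
Planner sets c_i = Σα_j = 17 for every i, so G^SO = 5·17 = 85.
W^SO = (Σα)·G^SO − ½·5·(Σα)² = (5/2)·17² = 722.5.
Deadweight loss = W^SO − W^NE = 467.

467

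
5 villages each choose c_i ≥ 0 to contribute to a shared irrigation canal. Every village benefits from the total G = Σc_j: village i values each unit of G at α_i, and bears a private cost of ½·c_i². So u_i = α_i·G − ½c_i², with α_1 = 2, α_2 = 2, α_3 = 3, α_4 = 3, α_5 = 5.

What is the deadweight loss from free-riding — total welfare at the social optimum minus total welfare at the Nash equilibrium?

363

Village i's FOC: ∂u_i/∂c_i = α_i − c_i = 0, so c_i* = α_i.
NE contributions = (2, 2, 3, 3, 5); G = 15.
W^NE = (Σα)·G − ½Σα_i² = 15² − ½·51 = 199.5.
Planner sets c_i = Σα_j = 15 for every i, so G^SO = 5·15 = 75.
W^SO = (Σα)·G^SO − ½·5·(Σα)² = (5/2)·15² = 562.5.
Deadweight loss = W^SO − W^NE = 363.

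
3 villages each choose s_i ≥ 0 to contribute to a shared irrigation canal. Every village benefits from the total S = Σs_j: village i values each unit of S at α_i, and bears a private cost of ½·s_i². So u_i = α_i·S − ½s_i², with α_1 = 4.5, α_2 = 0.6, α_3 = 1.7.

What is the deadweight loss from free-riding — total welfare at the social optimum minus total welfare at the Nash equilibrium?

34.87

Village i's FOC: ∂u_i/∂s_i = α_i − s_i = 0, so s_i* = α_i.
NE contributions = (4.5, 0.6, 1.7); S = 6.8.
W^NE = (Σα)·S − ½Σα_i² = 6.8² − ½·23.5 = 34.49.
Planner sets s_i = Σα_j = 6.8 for every i, so S^SO = 3·6.8 = 20.4.
W^SO = (Σα)·S^SO − ½·3·(Σα)² = (3/2)·6.8² = 69.36.
Deadweight loss = W^SO − W^NE = 34.87.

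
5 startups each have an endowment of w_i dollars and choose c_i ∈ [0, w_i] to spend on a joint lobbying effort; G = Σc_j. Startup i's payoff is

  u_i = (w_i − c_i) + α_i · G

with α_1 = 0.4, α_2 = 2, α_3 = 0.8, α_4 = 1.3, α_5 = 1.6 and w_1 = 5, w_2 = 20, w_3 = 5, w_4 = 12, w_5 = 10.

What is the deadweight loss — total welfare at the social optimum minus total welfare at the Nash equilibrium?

51

∂u_i/∂c_i = α_i − 1, so startup i contributes w_i if α_i > 1, else 0.
α_i > 1 for i ∈ {2, 4, 5}; NE contributions (0, 20, 0, 12, 10), G = 42.
W^NE = Σw_i − G^NE + (Σα_i)·G^NE = 52 + 5.1·42 = 266.2.
Planner: ∂(Σu_j)/∂c_i = Σα_j − 1 = 5.1 > 0, so everyone contributes w_i; G^SO = 52, W^SO = 52 + 5.1·52 = 317.2.
Deadweight loss = 51.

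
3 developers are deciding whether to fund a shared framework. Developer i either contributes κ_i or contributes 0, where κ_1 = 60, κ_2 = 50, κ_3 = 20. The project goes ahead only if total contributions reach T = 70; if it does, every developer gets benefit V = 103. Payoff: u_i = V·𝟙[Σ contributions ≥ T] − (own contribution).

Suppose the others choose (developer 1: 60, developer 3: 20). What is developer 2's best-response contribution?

0

Others' total = 80 ≥ 70; contributing adds cost 50 for no extra benefit.
Best response: 0.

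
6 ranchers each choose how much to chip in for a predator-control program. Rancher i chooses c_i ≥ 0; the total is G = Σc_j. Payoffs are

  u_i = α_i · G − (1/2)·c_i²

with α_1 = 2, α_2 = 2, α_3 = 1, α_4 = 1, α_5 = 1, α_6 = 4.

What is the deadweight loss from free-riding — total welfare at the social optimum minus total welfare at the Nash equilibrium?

Rancher i's FOC: ∂u_i/∂c_i = α_i − c_i = 0, so c_i* = α_i.
NE contributions = (2, 2, 1, 1, 1, 4); G = 11.
W^NE = (Σα)·G − ½Σα_i² = 11² − ½·27 = 107.5.
Planner sets c_i = Σα_j = 11 for every i, so G^SO = 6·11 = 66.
W^SO = (Σα)·G^SO − ½·6·(Σα)² = (6/2)·11² = 363.
Deadweight loss = W^SO − W^NE = 255.5.

255.5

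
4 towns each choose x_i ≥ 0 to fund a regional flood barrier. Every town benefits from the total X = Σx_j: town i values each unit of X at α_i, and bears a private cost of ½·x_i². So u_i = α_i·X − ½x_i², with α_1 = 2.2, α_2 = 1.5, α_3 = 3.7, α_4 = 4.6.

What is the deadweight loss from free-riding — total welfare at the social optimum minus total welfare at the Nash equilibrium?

164.97

Town i's FOC: ∂u_i/∂x_i = α_i − x_i = 0, so x_i* = α_i.
NE contributions = (2.2, 1.5, 3.7, 4.6); X = 12.
W^NE = (Σα)·X − ½Σα_i² = 12² − ½·41.94 = 123.03.
Planner sets x_i = Σα_j = 12 for every i, so X^SO = 4·12 = 48.
W^SO = (Σα)·X^SO − ½·4·(Σα)² = (4/2)·12² = 288.
Deadweight loss = W^SO − W^NE = 164.97.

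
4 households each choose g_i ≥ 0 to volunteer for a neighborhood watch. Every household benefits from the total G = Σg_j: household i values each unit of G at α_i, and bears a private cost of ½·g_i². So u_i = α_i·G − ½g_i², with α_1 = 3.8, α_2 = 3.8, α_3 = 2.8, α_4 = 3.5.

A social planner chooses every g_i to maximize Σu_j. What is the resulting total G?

55.6

Planner FOC: ∂(Σu_j)/∂g_i = (Σα_j) − g_i = 0, so g_i^SO = Σα_j = 13.9 for every i; G^SO = 55.6.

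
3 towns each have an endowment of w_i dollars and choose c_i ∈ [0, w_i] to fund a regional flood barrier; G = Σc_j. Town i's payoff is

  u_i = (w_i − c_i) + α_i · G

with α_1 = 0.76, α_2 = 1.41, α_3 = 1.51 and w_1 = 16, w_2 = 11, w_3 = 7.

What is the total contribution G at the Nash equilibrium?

18

∂u_i/∂c_i = α_i − 1, so town i contributes w_i if α_i > 1, else 0.
α_i > 1 for i ∈ {2, 3}; NE contributions (0, 11, 7), G = 18.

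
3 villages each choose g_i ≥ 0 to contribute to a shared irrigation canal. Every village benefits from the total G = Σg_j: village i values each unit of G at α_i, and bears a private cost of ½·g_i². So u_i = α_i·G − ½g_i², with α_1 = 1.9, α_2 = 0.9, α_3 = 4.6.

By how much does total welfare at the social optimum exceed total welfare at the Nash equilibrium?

Village i's FOC: ∂u_i/∂g_i = α_i − g_i = 0, so g_i* = α_i.
NE contributions = (1.9, 0.9, 4.6); G = 7.4.
W^NE = (Σα)·G − ½Σα_i² = 7.4² − ½·25.58 = 41.97.
Planner sets g_i = Σα_j = 7.4 for every i, so G^SO = 3·7.4 = 22.2.
W^SO = (Σα)·G^SO − ½·3·(Σα)² = (3/2)·7.4² = 82.14.
Deadweight loss = W^SO − W^NE = 40.17.

40.17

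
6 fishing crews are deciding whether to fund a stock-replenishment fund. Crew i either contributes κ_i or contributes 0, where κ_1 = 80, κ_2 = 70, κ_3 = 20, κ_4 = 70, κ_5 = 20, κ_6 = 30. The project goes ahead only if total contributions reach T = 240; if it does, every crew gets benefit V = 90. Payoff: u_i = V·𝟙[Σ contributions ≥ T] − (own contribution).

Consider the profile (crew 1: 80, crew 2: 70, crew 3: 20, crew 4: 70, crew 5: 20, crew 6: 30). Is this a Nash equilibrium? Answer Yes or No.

Total = 290 ≥ 240: provided.
Crew 1 (pledges 80, payoff 10): dropping to 0 → total 210, payoff 0. No gain.
Crew 2 (pledges 70, payoff 20): dropping to 0 → total 220, payoff 0. No gain.
Crew 3 (pledges 20, payoff 70): dropping to 0 → total 270, payoff 90. Profitable deviation.

No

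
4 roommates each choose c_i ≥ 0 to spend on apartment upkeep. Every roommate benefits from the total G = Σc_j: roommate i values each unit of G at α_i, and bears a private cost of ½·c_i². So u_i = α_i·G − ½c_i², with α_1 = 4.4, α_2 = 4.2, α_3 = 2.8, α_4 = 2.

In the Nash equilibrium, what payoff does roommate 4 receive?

24.8

Roommate i's FOC: ∂u_i/∂c_i = α_i − c_i = 0, so c_i* = α_i.
NE contributions = (4.4, 4.2, 2.8, 2); G = 13.4.
u_4 = α_4·G − ½·(c_4)² = 2·13.4 − ½·2² = 24.8.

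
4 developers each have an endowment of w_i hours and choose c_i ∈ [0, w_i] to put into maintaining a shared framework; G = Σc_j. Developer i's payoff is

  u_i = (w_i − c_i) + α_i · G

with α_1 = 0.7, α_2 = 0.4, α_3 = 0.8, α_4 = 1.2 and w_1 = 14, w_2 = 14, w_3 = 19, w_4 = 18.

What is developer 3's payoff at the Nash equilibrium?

33.4

∂u_i/∂c_i = α_i − 1, so developer i contributes w_i if α_i > 1, else 0.
α_i > 1 for i ∈ {4}; NE contributions (0, 0, 0, 18), G = 18.
u_3 = (19 − 0) + 0.8·18 = 33.4.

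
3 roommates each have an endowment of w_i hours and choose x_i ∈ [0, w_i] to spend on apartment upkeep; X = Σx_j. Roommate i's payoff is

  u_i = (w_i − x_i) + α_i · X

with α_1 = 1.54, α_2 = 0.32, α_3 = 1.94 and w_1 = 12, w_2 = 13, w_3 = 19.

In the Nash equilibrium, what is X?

31

∂u_i/∂x_i = α_i − 1, so roommate i contributes w_i if α_i > 1, else 0.
α_i > 1 for i ∈ {1, 3}; NE contributions (12, 0, 19), X = 31.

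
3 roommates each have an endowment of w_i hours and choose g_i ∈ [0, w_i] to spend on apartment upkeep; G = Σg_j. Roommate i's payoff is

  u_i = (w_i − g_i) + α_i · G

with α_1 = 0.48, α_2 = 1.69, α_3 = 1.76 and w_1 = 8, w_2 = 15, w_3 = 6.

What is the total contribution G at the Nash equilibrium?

∂u_i/∂g_i = α_i − 1, so roommate i contributes w_i if α_i > 1, else 0.
α_i > 1 for i ∈ {2, 3}; NE contributions (0, 15, 6), G = 21.

21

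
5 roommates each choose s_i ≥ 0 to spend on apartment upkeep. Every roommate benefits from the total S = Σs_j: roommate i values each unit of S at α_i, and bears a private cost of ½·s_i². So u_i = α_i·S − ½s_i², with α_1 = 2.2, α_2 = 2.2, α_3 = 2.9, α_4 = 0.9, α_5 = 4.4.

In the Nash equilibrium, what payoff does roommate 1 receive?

Roommate i's FOC: ∂u_i/∂s_i = α_i − s_i = 0, so s_i* = α_i.
NE contributions = (2.2, 2.2, 2.9, 0.9, 4.4); S = 12.6.
u_1 = α_1·S − ½·(s_1)² = 2.2·12.6 − ½·2.2² = 25.3.

25.3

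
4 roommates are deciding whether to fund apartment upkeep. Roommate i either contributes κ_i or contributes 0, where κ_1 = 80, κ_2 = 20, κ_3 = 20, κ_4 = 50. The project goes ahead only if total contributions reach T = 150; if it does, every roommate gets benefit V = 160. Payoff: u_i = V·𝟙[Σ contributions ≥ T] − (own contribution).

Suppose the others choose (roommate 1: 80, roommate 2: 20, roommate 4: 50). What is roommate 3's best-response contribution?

0

Others' total = 150 ≥ 150; contributing adds cost 20 for no extra benefit.
Best response: 0.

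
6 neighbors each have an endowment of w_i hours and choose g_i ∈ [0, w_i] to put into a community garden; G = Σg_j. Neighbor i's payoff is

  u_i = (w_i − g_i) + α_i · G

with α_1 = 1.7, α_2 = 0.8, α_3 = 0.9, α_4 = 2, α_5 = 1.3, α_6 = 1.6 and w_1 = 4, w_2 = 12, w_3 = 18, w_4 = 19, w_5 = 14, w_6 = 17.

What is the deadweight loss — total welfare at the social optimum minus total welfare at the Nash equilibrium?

219

∂u_i/∂g_i = α_i − 1, so neighbor i contributes w_i if α_i > 1, else 0.
α_i > 1 for i ∈ {1, 4, 5, 6}; NE contributions (4, 0, 0, 19, 14, 17), G = 54.
W^NE = Σw_i − G^NE + (Σα_i)·G^NE = 84 + 7.3·54 = 478.2.
Planner: ∂(Σu_j)/∂g_i = Σα_j − 1 = 7.3 > 0, so everyone contributes w_i; G^SO = 84, W^SO = 84 + 7.3·84 = 697.2.
Deadweight loss = 219.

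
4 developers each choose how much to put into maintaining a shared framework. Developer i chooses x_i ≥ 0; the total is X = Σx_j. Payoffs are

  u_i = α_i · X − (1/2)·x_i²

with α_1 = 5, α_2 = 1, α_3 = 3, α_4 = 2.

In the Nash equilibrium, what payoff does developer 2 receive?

10.5

Developer i's FOC: ∂u_i/∂x_i = α_i − x_i = 0, so x_i* = α_i.
NE contributions = (5, 1, 3, 2); X = 11.
u_2 = α_2·X − ½·(x_2)² = 1·11 − ½·1² = 10.5.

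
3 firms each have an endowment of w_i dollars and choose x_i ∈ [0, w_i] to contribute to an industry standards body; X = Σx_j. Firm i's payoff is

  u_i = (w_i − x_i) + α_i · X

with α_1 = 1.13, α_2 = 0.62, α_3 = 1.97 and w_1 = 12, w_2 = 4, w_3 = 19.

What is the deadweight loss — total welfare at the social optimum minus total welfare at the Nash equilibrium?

10.88

∂u_i/∂x_i = α_i − 1, so firm i contributes w_i if α_i > 1, else 0.
α_i > 1 for i ∈ {1, 3}; NE contributions (12, 0, 19), X = 31.
W^NE = Σw_i − X^NE + (Σα_i)·X^NE = 35 + 2.72·31 = 119.32.
Planner: ∂(Σu_j)/∂x_i = Σα_j − 1 = 2.72 > 0, so everyone contributes w_i; X^SO = 35, W^SO = 35 + 2.72·35 = 130.2.
Deadweight loss = 10.88.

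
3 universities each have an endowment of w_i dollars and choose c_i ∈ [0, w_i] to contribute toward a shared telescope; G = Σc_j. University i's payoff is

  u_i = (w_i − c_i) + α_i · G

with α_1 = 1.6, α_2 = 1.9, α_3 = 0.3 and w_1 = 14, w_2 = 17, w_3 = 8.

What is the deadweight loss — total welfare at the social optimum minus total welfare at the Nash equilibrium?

22.4

∂u_i/∂c_i = α_i − 1, so university i contributes w_i if α_i > 1, else 0.
α_i > 1 for i ∈ {1, 2}; NE contributions (14, 17, 0), G = 31.
W^NE = Σw_i − G^NE + (Σα_i)·G^NE = 39 + 2.8·31 = 125.8.
Planner: ∂(Σu_j)/∂c_i = Σα_j − 1 = 2.8 > 0, so everyone contributes w_i; G^SO = 39, W^SO = 39 + 2.8·39 = 148.2.
Deadweight loss = 22.4.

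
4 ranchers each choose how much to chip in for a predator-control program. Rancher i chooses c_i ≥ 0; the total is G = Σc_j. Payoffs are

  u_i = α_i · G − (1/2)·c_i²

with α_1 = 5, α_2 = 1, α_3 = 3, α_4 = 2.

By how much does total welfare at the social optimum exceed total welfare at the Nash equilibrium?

140.5

Rancher i's FOC: ∂u_i/∂c_i = α_i − c_i = 0, so c_i* = α_i.
NE contributions = (5, 1, 3, 2); G = 11.
W^NE = (Σα)·G − ½Σα_i² = 11² − ½·39 = 101.5.
Planner sets c_i = Σα_j = 11 for every i, so G^SO = 4·11 = 44.
W^SO = (Σα)·G^SO − ½·4·(Σα)² = (4/2)·11² = 242.
Deadweight loss = W^SO − W^NE = 140.5.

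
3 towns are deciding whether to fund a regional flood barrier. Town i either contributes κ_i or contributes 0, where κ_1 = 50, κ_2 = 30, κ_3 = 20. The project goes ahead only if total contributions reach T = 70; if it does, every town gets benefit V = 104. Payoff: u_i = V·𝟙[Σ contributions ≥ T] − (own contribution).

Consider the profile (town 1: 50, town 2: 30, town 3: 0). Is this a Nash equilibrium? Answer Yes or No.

Total = 80 ≥ 70: provided.
Town 1 (pledges 50, payoff 54): dropping to 0 → total 30, payoff 0. No gain.
Town 2 (pledges 30, payoff 74): dropping to 0 → total 50, payoff 0. No gain.
Town 3 (pledges 0, payoff 104): pledging 20 → total 100, payoff 84. No gain.

Yes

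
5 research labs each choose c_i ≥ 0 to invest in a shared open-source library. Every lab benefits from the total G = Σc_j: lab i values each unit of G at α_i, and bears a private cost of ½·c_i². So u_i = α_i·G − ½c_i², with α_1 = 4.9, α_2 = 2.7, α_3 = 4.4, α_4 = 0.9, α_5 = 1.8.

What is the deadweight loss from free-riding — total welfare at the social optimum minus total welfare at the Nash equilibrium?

351.49

Lab i's FOC: ∂u_i/∂c_i = α_i − c_i = 0, so c_i* = α_i.
NE contributions = (4.9, 2.7, 4.4, 0.9, 1.8); G = 14.7.
W^NE = (Σα)·G − ½Σα_i² = 14.7² − ½·54.71 = 188.735.
Planner sets c_i = Σα_j = 14.7 for every i, so G^SO = 5·14.7 = 73.5.
W^SO = (Σα)·G^SO − ½·5·(Σα)² = (5/2)·14.7² = 540.225.
Deadweight loss = W^SO − W^NE = 351.49.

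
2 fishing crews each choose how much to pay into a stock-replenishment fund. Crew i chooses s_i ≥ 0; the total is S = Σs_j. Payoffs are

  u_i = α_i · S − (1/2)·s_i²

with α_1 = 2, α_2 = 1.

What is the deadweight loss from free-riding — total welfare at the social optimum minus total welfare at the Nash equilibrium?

Crew i's FOC: ∂u_i/∂s_i = α_i − s_i = 0, so s_i* = α_i.
NE contributions = (2, 1); S = 3.
W^NE = (Σα)·S − ½Σα_i² = 3² − ½·5 = 6.5.
Planner sets s_i = Σα_j = 3 for every i, so S^SO = 2·3 = 6.
W^SO = (Σα)·S^SO − ½·2·(Σα)² = (2/2)·3² = 9.
Deadweight loss = W^SO − W^NE = 2.5.

2.5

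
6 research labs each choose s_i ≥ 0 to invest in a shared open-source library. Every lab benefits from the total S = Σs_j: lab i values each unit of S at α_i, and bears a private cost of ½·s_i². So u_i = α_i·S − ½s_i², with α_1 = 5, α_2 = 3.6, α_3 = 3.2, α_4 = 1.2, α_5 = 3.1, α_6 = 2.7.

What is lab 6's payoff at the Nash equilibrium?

47.115

Lab i's FOC: ∂u_i/∂s_i = α_i − s_i = 0, so s_i* = α_i.
NE contributions = (5, 3.6, 3.2, 1.2, 3.1, 2.7); S = 18.8.
u_6 = α_6·S − ½·(s_6)² = 2.7·18.8 − ½·2.7² = 47.115.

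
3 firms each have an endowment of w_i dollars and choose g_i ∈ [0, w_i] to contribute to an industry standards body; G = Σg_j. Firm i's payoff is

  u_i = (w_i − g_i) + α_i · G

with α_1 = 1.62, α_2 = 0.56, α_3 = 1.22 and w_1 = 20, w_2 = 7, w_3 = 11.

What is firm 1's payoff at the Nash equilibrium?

50.22

∂u_i/∂g_i = α_i − 1, so firm i contributes w_i if α_i > 1, else 0.
α_i > 1 for i ∈ {1, 3}; NE contributions (20, 0, 11), G = 31.
u_1 = (20 − 20) + 1.62·31 = 50.22.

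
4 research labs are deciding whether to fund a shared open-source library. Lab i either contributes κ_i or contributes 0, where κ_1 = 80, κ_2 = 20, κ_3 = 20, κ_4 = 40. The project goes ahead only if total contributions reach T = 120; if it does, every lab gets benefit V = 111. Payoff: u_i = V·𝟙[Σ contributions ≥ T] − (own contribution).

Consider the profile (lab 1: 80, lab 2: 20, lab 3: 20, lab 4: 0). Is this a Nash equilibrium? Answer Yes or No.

Total = 120 ≥ 120: provided.
Lab 1 (pledges 80, payoff 31): dropping to 0 → total 40, payoff 0. No gain.
Lab 2 (pledges 20, payoff 91): dropping to 0 → total 100, payoff 0. No gain.
Lab 3 (pledges 20, payoff 91): dropping to 0 → total 100, payoff 0. No gain.
Lab 4 (pledges 0, payoff 111): pledging 40 → total 160, payoff 71. No gain.

Yes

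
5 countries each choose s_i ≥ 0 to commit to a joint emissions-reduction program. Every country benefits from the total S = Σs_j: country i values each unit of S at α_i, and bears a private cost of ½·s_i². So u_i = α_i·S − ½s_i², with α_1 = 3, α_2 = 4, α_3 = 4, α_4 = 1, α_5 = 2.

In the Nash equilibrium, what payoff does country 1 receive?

Country i's FOC: ∂u_i/∂s_i = α_i − s_i = 0, so s_i* = α_i.
NE contributions = (3, 4, 4, 1, 2); S = 14.
u_1 = α_1·S − ½·(s_1)² = 3·14 − ½·3² = 37.5.

37.5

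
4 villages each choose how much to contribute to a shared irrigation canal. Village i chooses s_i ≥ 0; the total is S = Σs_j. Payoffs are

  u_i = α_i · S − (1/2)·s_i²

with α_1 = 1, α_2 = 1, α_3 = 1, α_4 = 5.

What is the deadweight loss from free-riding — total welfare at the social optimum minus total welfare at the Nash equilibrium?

78

Village i's FOC: ∂u_i/∂s_i = α_i − s_i = 0, so s_i* = α_i.
NE contributions = (1, 1, 1, 5); S = 8.
W^NE = (Σα)·S − ½Σα_i² = 8² − ½·28 = 50.
Planner sets s_i = Σα_j = 8 for every i, so S^SO = 4·8 = 32.
W^SO = (Σα)·S^SO − ½·4·(Σα)² = (4/2)·8² = 128.
Deadweight loss = W^SO − W^NE = 78.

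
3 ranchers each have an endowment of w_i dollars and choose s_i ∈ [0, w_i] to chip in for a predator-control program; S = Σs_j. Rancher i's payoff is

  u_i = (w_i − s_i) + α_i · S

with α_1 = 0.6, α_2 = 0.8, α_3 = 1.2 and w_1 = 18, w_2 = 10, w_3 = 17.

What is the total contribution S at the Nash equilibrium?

17

∂u_i/∂s_i = α_i − 1, so rancher i contributes w_i if α_i > 1, else 0.
α_i > 1 for i ∈ {3}; NE contributions (0, 0, 17), S = 17.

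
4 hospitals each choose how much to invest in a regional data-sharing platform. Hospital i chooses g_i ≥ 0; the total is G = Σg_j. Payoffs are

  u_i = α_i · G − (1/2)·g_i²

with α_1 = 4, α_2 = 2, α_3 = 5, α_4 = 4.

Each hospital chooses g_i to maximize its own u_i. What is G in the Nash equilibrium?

15

Hospital i's FOC: ∂u_i/∂g_i = α_i − g_i = 0, so g_i* = α_i.
NE contributions = (4, 2, 5, 4); G = 15.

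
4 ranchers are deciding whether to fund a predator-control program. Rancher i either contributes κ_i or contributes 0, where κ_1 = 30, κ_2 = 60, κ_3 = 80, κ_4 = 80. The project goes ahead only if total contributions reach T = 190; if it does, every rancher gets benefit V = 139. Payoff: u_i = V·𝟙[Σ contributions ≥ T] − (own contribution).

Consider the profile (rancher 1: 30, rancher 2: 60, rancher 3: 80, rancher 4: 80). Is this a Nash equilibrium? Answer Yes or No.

Total = 250 ≥ 190: provided.
Rancher 1 (pledges 30, payoff 109): dropping to 0 → total 220, payoff 139. Profitable deviation.

No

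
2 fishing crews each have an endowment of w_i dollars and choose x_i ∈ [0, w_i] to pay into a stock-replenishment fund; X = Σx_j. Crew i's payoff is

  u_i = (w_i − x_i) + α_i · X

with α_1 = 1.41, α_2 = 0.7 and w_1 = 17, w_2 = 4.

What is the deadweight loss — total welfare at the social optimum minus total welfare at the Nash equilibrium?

∂u_i/∂x_i = α_i − 1, so crew i contributes w_i if α_i > 1, else 0.
α_i > 1 for i ∈ {1}; NE contributions (17, 0), X = 17.
W^NE = Σw_i − X^NE + (Σα_i)·X^NE = 21 + 1.11·17 = 39.87.
Planner: ∂(Σu_j)/∂x_i = Σα_j − 1 = 1.11 > 0, so everyone contributes w_i; X^SO = 21, W^SO = 21 + 1.11·21 = 44.31.
Deadweight loss = 4.44.

4.44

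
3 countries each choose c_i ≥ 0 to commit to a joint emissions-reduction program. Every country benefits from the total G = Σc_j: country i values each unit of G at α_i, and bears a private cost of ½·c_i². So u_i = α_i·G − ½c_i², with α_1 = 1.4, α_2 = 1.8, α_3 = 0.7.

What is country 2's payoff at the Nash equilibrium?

Country i's FOC: ∂u_i/∂c_i = α_i − c_i = 0, so c_i* = α_i.
NE contributions = (1.4, 1.8, 0.7); G = 3.9.
u_2 = α_2·G − ½·(c_2)² = 1.8·3.9 − ½·1.8² = 5.4.

5.4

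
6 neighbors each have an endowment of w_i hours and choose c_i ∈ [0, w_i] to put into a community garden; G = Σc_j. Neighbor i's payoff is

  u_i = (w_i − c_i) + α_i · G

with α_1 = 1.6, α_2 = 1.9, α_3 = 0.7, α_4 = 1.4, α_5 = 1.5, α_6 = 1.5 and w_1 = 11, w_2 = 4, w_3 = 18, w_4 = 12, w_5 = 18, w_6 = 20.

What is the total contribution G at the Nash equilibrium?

∂u_i/∂c_i = α_i − 1, so neighbor i contributes w_i if α_i > 1, else 0.
α_i > 1 for i ∈ {1, 2, 4, 5, 6}; NE contributions (11, 4, 0, 12, 18, 20), G = 65.

65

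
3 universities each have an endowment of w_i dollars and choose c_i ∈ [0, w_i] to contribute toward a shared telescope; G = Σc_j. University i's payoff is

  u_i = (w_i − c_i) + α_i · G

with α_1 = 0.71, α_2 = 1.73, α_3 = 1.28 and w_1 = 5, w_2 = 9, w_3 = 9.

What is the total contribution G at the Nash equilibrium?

∂u_i/∂c_i = α_i − 1, so university i contributes w_i if α_i > 1, else 0.
α_i > 1 for i ∈ {2, 3}; NE contributions (0, 9, 9), G = 18.

18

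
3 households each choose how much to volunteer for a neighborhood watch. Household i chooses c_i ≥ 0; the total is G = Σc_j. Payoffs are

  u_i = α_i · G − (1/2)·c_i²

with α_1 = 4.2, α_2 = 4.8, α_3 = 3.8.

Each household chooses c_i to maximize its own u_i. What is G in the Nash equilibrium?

12.8

Household i's FOC: ∂u_i/∂c_i = α_i − c_i = 0, so c_i* = α_i.
NE contributions = (4.2, 4.8, 3.8); G = 12.8.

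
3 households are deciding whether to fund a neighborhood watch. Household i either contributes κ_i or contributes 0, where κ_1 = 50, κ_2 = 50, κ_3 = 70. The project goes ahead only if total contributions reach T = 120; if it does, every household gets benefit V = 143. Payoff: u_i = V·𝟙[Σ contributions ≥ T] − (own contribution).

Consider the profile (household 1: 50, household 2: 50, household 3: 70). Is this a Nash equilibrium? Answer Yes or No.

No

Total = 170 ≥ 120: provided.
Household 1 (pledges 50, payoff 93): dropping to 0 → total 120, payoff 143. Profitable deviation.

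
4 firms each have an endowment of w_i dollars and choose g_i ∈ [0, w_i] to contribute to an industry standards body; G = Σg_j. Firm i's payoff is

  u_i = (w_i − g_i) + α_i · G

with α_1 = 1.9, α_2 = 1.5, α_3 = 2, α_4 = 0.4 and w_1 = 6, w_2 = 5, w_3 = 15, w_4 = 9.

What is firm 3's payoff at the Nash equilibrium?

∂u_i/∂g_i = α_i − 1, so firm i contributes w_i if α_i > 1, else 0.
α_i > 1 for i ∈ {1, 2, 3}; NE contributions (6, 5, 15, 0), G = 26.
u_3 = (15 − 15) + 2·26 = 52.

52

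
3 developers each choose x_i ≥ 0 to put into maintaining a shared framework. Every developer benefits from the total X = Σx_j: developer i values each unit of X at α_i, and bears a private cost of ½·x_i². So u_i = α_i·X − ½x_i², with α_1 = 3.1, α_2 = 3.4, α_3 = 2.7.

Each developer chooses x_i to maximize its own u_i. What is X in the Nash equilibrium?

Developer i's FOC: ∂u_i/∂x_i = α_i − x_i = 0, so x_i* = α_i.
NE contributions = (3.1, 3.4, 2.7); X = 9.2.

9.2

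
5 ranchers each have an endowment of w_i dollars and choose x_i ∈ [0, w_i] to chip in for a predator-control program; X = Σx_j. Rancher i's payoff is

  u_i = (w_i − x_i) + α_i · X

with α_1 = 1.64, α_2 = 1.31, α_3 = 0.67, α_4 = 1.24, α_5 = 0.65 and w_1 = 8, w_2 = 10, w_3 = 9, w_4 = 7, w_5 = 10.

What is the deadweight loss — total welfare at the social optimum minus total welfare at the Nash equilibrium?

∂u_i/∂x_i = α_i − 1, so rancher i contributes w_i if α_i > 1, else 0.
α_i > 1 for i ∈ {1, 2, 4}; NE contributions (8, 10, 0, 7, 0), X = 25.
W^NE = Σw_i − X^NE + (Σα_i)·X^NE = 44 + 4.51·25 = 156.75.
Planner: ∂(Σu_j)/∂x_i = Σα_j − 1 = 4.51 > 0, so everyone contributes w_i; X^SO = 44, W^SO = 44 + 4.51·44 = 242.44.
Deadweight loss = 85.69.

85.69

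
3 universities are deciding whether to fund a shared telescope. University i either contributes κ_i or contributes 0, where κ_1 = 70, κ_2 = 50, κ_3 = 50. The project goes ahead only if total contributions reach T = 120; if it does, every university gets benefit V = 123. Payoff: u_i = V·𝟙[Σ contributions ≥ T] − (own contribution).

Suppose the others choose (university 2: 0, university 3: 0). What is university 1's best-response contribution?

Others' total = 0. Even contributing 70 gives 70 < 120: no benefit either way.
Best response: 0.

0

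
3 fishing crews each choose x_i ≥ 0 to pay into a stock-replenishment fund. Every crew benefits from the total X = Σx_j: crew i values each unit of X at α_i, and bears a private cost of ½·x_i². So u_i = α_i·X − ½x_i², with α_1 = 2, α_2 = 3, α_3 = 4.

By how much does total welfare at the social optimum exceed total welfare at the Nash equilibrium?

Crew i's FOC: ∂u_i/∂x_i = α_i − x_i = 0, so x_i* = α_i.
NE contributions = (2, 3, 4); X = 9.
W^NE = (Σα)·X − ½Σα_i² = 9² − ½·29 = 66.5.
Planner sets x_i = Σα_j = 9 for every i, so X^SO = 3·9 = 27.
W^SO = (Σα)·X^SO − ½·3·(Σα)² = (3/2)·9² = 121.5.
Deadweight loss = W^SO − W^NE = 55.

55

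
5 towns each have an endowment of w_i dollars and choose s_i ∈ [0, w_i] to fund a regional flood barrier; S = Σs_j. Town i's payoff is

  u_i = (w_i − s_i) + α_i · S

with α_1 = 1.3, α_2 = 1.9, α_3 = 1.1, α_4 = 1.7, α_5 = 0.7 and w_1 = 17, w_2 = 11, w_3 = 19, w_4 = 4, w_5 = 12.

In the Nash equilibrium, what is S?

∂u_i/∂s_i = α_i − 1, so town i contributes w_i if α_i > 1, else 0.
α_i > 1 for i ∈ {1, 2, 3, 4}; NE contributions (17, 11, 19, 4, 0), S = 51.

51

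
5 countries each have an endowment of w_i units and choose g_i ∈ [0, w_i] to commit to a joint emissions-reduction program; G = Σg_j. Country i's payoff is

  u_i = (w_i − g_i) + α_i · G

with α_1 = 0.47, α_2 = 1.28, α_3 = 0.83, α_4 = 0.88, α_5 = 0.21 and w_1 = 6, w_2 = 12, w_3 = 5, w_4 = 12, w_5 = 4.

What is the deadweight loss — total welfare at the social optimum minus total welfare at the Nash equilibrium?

∂u_i/∂g_i = α_i − 1, so country i contributes w_i if α_i > 1, else 0.
α_i > 1 for i ∈ {2}; NE contributions (0, 12, 0, 0, 0), G = 12.
W^NE = Σw_i − G^NE + (Σα_i)·G^NE = 39 + 2.67·12 = 71.04.
Planner: ∂(Σu_j)/∂g_i = Σα_j − 1 = 2.67 > 0, so everyone contributes w_i; G^SO = 39, W^SO = 39 + 2.67·39 = 143.13.
Deadweight loss = 72.09.

72.09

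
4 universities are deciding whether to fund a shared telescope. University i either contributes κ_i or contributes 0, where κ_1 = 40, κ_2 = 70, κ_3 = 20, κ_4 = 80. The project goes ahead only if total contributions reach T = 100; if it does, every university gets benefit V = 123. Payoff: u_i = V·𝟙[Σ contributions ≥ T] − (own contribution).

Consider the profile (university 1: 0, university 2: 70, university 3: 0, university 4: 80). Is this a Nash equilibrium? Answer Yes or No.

Yes

Total = 150 ≥ 100: provided.
University 1 (pledges 0, payoff 123): pledging 40 → total 190, payoff 83. No gain.
University 2 (pledges 70, payoff 53): dropping to 0 → total 80, payoff 0. No gain.
University 3 (pledges 0, payoff 123): pledging 20 → total 170, payoff 103. No gain.
University 4 (pledges 80, payoff 43): dropping to 0 → total 70, payoff 0. No gain.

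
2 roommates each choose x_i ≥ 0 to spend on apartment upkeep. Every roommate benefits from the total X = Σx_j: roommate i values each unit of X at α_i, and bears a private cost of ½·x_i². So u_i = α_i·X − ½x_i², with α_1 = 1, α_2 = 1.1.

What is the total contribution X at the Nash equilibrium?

2.1

Roommate i's FOC: ∂u_i/∂x_i = α_i − x_i = 0, so x_i* = α_i.
NE contributions = (1, 1.1); X = 2.1.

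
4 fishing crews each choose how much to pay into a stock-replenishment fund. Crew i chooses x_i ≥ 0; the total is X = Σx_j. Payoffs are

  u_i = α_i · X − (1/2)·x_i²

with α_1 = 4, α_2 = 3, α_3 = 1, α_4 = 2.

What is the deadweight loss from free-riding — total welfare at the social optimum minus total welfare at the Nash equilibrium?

115

Crew i's FOC: ∂u_i/∂x_i = α_i − x_i = 0, so x_i* = α_i.
NE contributions = (4, 3, 1, 2); X = 10.
W^NE = (Σα)·X − ½Σα_i² = 10² − ½·30 = 85.
Planner sets x_i = Σα_j = 10 for every i, so X^SO = 4·10 = 40.
W^SO = (Σα)·X^SO − ½·4·(Σα)² = (4/2)·10² = 200.
Deadweight loss = W^SO − W^NE = 115.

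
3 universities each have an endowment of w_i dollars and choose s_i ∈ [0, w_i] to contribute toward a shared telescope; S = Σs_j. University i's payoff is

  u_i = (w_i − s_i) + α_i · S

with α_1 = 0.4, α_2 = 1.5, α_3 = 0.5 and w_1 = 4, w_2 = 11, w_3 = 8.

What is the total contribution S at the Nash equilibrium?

∂u_i/∂s_i = α_i − 1, so university i contributes w_i if α_i > 1, else 0.
α_i > 1 for i ∈ {2}; NE contributions (0, 11, 0), S = 11.

11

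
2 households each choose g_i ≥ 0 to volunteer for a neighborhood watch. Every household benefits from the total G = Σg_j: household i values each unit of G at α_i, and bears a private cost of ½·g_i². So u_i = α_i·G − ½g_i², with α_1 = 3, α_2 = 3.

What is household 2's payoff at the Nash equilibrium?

Household i's FOC: ∂u_i/∂g_i = α_i − g_i = 0, so g_i* = α_i.
NE contributions = (3, 3); G = 6.
u_2 = α_2·G − ½·(g_2)² = 3·6 − ½·3² = 13.5.

13.5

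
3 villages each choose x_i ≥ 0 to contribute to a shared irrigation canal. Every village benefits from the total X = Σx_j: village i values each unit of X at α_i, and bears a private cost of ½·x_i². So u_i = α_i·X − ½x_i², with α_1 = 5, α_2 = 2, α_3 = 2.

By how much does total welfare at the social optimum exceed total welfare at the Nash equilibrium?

Village i's FOC: ∂u_i/∂x_i = α_i − x_i = 0, so x_i* = α_i.
NE contributions = (5, 2, 2); X = 9.
W^NE = (Σα)·X − ½Σα_i² = 9² − ½·33 = 64.5.
Planner sets x_i = Σα_j = 9 for every i, so X^SO = 3·9 = 27.
W^SO = (Σα)·X^SO − ½·3·(Σα)² = (3/2)·9² = 121.5.
Deadweight loss = W^SO − W^NE = 57.

57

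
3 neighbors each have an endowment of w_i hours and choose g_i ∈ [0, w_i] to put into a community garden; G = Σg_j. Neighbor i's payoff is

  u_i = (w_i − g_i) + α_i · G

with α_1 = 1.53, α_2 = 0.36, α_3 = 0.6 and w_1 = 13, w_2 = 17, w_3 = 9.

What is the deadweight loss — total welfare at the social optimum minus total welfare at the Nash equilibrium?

∂u_i/∂g_i = α_i − 1, so neighbor i contributes w_i if α_i > 1, else 0.
α_i > 1 for i ∈ {1}; NE contributions (13, 0, 0), G = 13.
W^NE = Σw_i − G^NE + (Σα_i)·G^NE = 39 + 1.49·13 = 58.37.
Planner: ∂(Σu_j)/∂g_i = Σα_j − 1 = 1.49 > 0, so everyone contributes w_i; G^SO = 39, W^SO = 39 + 1.49·39 = 97.11.
Deadweight loss = 38.74.

38.74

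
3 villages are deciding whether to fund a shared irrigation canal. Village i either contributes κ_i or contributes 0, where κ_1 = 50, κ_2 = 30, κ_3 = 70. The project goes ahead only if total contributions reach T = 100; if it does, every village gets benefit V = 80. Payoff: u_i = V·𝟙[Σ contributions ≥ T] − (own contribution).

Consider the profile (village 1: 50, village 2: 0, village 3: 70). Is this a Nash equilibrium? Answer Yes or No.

Total = 120 ≥ 100: provided.
Village 1 (pledges 50, payoff 30): dropping to 0 → total 70, payoff 0. No gain.
Village 2 (pledges 0, payoff 80): pledging 30 → total 150, payoff 50. No gain.
Village 3 (pledges 70, payoff 10): dropping to 0 → total 50, payoff 0. No gain.

Yes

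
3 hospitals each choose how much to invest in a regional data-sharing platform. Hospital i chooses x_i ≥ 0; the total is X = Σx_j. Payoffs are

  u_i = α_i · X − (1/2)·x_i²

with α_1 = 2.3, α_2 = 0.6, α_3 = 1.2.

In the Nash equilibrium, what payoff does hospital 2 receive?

2.28

Hospital i's FOC: ∂u_i/∂x_i = α_i − x_i = 0, so x_i* = α_i.
NE contributions = (2.3, 0.6, 1.2); X = 4.1.
u_2 = α_2·X − ½·(x_2)² = 0.6·4.1 − ½·0.6² = 2.28.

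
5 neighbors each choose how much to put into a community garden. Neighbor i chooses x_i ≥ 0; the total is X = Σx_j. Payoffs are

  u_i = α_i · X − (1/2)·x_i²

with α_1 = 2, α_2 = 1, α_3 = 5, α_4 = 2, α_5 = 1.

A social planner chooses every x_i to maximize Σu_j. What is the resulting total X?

55

Planner FOC: ∂(Σu_j)/∂x_i = (Σα_j) − x_i = 0, so x_i^SO = Σα_j = 11 for every i; X^SO = 55.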